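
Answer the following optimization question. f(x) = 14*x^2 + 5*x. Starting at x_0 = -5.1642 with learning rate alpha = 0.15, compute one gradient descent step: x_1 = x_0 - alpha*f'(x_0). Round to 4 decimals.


We compute the gradient at x_0 and apply the update.
f'(x) = 28*x + 5
f'(-5.1642) = 28*-5.1642 + 5 = -139.5976
x_1 = -5.1642 - 0.15*-139.5976 = 15.7754


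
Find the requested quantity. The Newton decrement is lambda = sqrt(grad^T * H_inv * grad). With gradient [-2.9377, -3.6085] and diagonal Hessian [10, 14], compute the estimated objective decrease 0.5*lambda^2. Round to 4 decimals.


Step 1: H is diagonal, so H^(-1) * g = [-0.2938, -0.2578].
Step 2: g^T H^(-1) g = sum_i g_i^2 / H_ii
  = (-2.9377)^2/10 + (-3.6085)^2/14
  = 0.863 + 0.9301 = 1.7931
Step 3: Objective decrease = 0.5 * g^T H^(-1) g = 0.8965


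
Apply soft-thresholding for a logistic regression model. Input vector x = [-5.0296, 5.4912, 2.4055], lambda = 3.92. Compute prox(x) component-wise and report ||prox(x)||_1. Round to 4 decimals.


Soft-thresholding with lambda = 3.92:
prox(-5.0296) = sign(-5.0296)*max(|-5.0296| - 3.92, 0) = -1.1096
prox(5.4912) = sign(5.4912)*max(|5.4912| - 3.92, 0) = 1.5712
prox(2.4055) = sign(2.4055)*max(|2.4055| - 3.92, 0) = 0.0
prox(x) = [-1.1096, 1.5712, 0.0]
||prox(x)||_1 = 1.1096 + 1.5712 + 0.0 = 2.6808


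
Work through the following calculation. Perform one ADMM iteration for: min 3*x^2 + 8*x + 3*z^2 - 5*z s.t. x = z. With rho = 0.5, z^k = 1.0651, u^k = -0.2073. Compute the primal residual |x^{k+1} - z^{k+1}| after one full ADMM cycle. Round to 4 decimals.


ADMM iteration with rho = 0.5, z^k = 1.0651, u^k = -0.2073
Step 1: x-update.
Minimize 3*x^2 + 8*x + (0.5/2)*(x - 1.0651 - 0.2073)^2
FOC: (2*3 + 0.5)*x = -8 + 0.5*(1.0651 + 0.2073)
x^{k+1} = -1.1329
Step 2: z-update.
Minimize 3*z^2 - 5*z + (0.5/2)*(-1.1329 - z - 0.2073)^2
FOC: (2*3 + 0.5)*z = 5 + 0.5*(-1.1329 - 0.2073)
z^{k+1} = 0.6661
Step 3: u-update.
u^{k+1} = -0.2073 - 1.1329 - 0.6661 = -2.0063
Step 4: Primal residual = |-1.1329 - 0.6661| = 1.799


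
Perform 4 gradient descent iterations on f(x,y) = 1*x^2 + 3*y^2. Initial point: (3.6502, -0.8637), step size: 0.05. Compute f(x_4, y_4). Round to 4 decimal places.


Gradient descent on f(x,y) = 1*x^2 + 3*y^2.
Starting point: (3.6502, -0.8637), alpha = 0.05
Step 1: grad_x = 2*1*3.6502 = 7.3004, grad_y = 2*3*-0.8637 = -5.1822
  x_1 = 3.6502 - 0.05*7.3004 = 3.2852
  y_1 = -0.8637 - 0.05*-5.1822 = -0.6046
Step 2: grad_x = 2*1*3.2852 = 6.5704, grad_y = 2*3*-0.6046 = -3.6275
  x_2 = 3.2852 - 0.05*6.5704 = 2.9567
  y_2 = -0.6046 - 0.05*-3.6275 = -0.4232
Step 3: grad_x = 2*1*2.9567 = 5.9133, grad_y = 2*3*-0.4232 = -2.5393
  x_3 = 2.9567 - 0.05*5.9133 = 2.661
  y_3 = -0.4232 - 0.05*-2.5393 = -0.2962
Step 4: grad_x = 2*1*2.661 = 5.322, grad_y = 2*3*-0.2962 = -1.7775
  x_4 = 2.661 - 0.05*5.322 = 2.3949
  y_4 = -0.2962 - 0.05*-1.7775 = -0.2074
f(2.3949, -0.2074) = 1*2.3949^2 + 3*(-0.2074)^2 = 5.8645


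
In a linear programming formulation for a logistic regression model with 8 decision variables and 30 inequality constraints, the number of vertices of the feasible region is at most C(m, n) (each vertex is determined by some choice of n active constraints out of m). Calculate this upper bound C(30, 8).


Each vertex corresponds to some choice of n active constraints out of m, so the number of vertices is at most C(m, n) = m! / (n!(m-n)!).
m = 30, n = 8
Numerator: 30 * 29 * 28 * 27 * 26 * 25 * 24 * 23
Denominator: 8! = 40320
C(30, 8) = 5852925


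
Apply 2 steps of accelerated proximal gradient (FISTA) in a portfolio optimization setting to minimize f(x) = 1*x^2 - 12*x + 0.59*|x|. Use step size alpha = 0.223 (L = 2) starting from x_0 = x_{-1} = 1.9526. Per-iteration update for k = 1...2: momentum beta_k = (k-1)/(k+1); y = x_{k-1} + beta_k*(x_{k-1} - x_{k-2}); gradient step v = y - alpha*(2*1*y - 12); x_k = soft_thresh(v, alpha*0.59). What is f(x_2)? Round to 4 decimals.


FISTA on f(x) = 1*x^2 - 12*x + 0.59*|x|
L = 2, alpha = 0.223
Iteration 1: beta = 0.0, y = 1.9526 + 0.0*(1.9526 - 1.9526) = 1.9526
  grad(y) = -8.0948, v = y - alpha*grad = 3.7577
  prox(v) = soft_thresh(3.7577, 0.1316) = 3.6262
Iteration 2: beta = 0.3333, y = 3.6262 + 0.3333*(3.6262 - 1.9526) = 4.184
  grad(y) = -3.6319, v = y - alpha*grad = 4.994
  prox(v) = soft_thresh(4.994, 0.1316) = 4.8624
f(x_2) = 1*4.8624^2 - 12*4.8624 + 0.59*|4.8624| = -31.837


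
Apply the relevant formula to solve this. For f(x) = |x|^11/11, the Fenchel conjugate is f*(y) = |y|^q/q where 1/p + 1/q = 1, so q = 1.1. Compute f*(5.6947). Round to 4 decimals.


The conjugate exponent q satisfies 1/p + 1/q = 1.
p = 11, so q = 11/(11 - 1) = 1.1
|y|^q = 5.6947^1.1 = 6.7767
f*(5.6947) = 6.7767 / 1.1 = 6.1606


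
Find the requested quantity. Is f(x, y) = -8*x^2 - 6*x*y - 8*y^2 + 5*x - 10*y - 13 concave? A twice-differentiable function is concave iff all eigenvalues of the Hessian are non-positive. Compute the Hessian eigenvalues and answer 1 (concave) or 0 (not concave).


The Hessian of f(x,y) = -8*x^2 - 6*x*y - 8*y^2 + 5*x - 10*y - 13 is:
H = [[-16, -6], [-6, -16]]
Trace = -16 - 16 = -32
Determinant = -16*-16 - (-6)^2 = 220
Discriminant = (-32)^2 - 4*220 = 144.0
Eigenvalues: lambda_1 = -22.0, lambda_2 = -10.0
The function is concave.

1


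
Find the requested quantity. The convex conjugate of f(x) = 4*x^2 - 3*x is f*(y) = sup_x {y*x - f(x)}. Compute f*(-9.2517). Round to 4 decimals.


f*(y) = sup_x {y*x - a*x^2 - b*x} = sup_x {(y-b)*x - a*x^2}
FOC: (y - b) - 2a*x = 0 => x* = (y - b)/(2a)
x* = (-9.2517 + 3)/(2*4) = -0.7815
f*(-9.2517) = (y-b)^2/(4a) = (-9.2517 + 3)^2/(4*4)
= 39.0838/16 = 2.4427


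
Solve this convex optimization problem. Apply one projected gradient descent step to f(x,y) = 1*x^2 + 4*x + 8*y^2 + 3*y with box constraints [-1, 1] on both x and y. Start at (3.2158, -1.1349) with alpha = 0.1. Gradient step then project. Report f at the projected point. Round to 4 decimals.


Step 1: Compute gradient at (3.2158, -1.1349).
grad_x = 2*1*3.2158 + 4 = 10.4316
grad_y = 2*8*-1.1349 + 3 = -15.1584
Step 2: Gradient step.
x_raw = 3.2158 - 0.1*10.4316 = 2.1726
y_raw = -1.1349 - 0.1*-15.1584 = 0.3809
Step 3: Project onto [-1, 1].
x_proj = clip(2.1726) = 1.0
y_proj = clip(0.3809) = 0.3809
Step 4: Evaluate f.
f(1.0, 0.3809) = 7.3037


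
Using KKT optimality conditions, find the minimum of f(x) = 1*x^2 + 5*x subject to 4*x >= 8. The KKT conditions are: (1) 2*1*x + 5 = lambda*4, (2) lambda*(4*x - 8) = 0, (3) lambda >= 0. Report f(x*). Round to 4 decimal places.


Step 1: Try lambda = 0 (constraint inactive).
x_unc = -5/(2*1) = -2.5
Check: 4*-2.5 = -10.0 < 8 -- violated!
Step 2: Constraint must be active: 4*x = 8
x* = 8/4 = 2.0
lambda = (2*1*2.0 + 5)/4 = 2.25
Step 3: Compute optimal value.
f(x*) = 1*2.0^2 + 5*2.0 = 14.0


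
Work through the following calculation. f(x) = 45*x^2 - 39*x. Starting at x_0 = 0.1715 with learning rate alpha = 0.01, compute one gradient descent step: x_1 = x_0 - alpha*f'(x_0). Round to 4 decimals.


We compute the gradient at x_0 and apply the update.
f'(x) = 90*x - 39
f'(0.1715) = 90*0.1715 - 39 = -23.565
x_1 = 0.1715 - 0.01*-23.565 = 0.4072


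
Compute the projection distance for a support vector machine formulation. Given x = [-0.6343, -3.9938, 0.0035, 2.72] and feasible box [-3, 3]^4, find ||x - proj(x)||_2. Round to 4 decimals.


Project each component onto [-3, 3].
clip(-0.6343) = -0.6343, clip(-3.9938) = -3.0, clip(0.0035) = 0.0035, clip(2.72) = 2.72
Projection = [-0.6343, -3.0, 0.0035, 2.72]
Squared diffs: [0.0, 0.9876, 0.0, 0.0]
Distance = sqrt(0.9876) = 0.9938


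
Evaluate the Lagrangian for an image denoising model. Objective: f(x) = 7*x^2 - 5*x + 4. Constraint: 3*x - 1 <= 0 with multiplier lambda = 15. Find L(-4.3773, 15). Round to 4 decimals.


Step 1: Evaluate f(x).
f(-4.3773) = 7*(-4.3773)^2 - 5*(-4.3773) + 4 = 160.0118
Step 2: Evaluate g(x).
g(-4.3773) = 3*-4.3773 - 1 = -14.1319
Step 3: Compute Lagrangian.
L = 160.0118 + 15*-14.1319 = -51.9667


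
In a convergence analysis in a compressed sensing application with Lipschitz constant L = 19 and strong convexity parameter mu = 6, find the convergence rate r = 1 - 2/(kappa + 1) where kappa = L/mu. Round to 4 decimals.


Step 1: Compute the condition number.
kappa = L/mu = 19/6 = 3.1667
Step 2: Compute the convergence rate.
r = 1 - 2/(kappa + 1) = 1 - 2*mu/(L + mu) = (L - mu)/(L + mu) = 13/25 = 0.52


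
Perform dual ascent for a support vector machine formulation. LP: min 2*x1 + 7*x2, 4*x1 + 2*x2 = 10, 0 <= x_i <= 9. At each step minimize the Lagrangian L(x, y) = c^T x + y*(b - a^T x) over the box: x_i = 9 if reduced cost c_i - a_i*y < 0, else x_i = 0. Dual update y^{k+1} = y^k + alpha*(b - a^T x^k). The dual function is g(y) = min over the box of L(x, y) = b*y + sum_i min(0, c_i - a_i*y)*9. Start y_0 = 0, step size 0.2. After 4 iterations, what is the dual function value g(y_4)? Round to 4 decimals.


Dual ascent for LP: min 2*x1 + 7*x2, 4*x1 + 2*x2 = 10, 0 <= x_i <= 9
Step 1: y^k = 0.0, reduced costs: (2.0, 7.0)
  x^k = (0.0, 0.0), subgradient = b - a^T x = 10.0
  y^{k+1} = 0.0 + 0.2*10.0 = 2.0
Step 2: y^k = 2.0, reduced costs: (-6.0, 3.0)
  x^k = (9.0, 0.0), subgradient = b - a^T x = -26.0
  y^{k+1} = 2.0 + 0.2*-26.0 = -3.2
Step 3: y^k = -3.2, reduced costs: (14.8, 13.4)
  x^k = (0.0, 0.0), subgradient = b - a^T x = 10.0
  y^{k+1} = -3.2 + 0.2*10.0 = -1.2
Step 4: y^k = -1.2, reduced costs: (6.8, 9.4)
  x^k = (0.0, 0.0), subgradient = b - a^T x = 10.0
  y^{k+1} = -1.2 + 0.2*10.0 = 0.8
Dual objective at y_4 = 0.8: reduced costs (-1.2, 5.4), box minimizer x = (9.0, 0.0)
g(y_4) = b*y + (c1 - a1*y)*x1 + (c2 - a2*y)*x2 = 10*0.8 + (-1.2)*9.0 + 5.4*0.0 = 8.0 - 10.8 + 0.0 = -2.8


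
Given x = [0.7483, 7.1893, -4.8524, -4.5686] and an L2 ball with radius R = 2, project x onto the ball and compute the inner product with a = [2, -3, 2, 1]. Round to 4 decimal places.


Step 1: Compute ||x|| (intermediates to 6 decimals).
||x|| = sqrt(0.7483^2 + 7.1893^2 + (-4.8524)^2 + (-4.5686)^2) = 9.831779
Step 2: Project.
Since ||x|| > R, scale = R/||x|| = 2/9.831779 = 0.203422, proj(x) = scale * x
proj(x) = [0.152221, 1.462462, -0.987085, -0.929354]
Step 3: Dot product.
a^T * proj(x) = 2*0.152221 - 3*1.462462 + 2*(-0.987085) + 1*(-0.929354) = -6.9865


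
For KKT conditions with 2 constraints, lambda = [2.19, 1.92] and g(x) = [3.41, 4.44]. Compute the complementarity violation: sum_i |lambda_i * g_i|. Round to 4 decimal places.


KKT complementary slackness check:
lambda_1 * g_1 = 2.19 * 3.41 = 7.4679
lambda_2 * g_2 = 1.92 * 4.44 = 8.5248
Total violation = 7.4679 + 8.5248 = 15.9927


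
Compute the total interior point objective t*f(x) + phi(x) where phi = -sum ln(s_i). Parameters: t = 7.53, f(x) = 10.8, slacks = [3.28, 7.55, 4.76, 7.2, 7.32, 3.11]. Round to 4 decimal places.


Step 1: Compute log-barrier.
ln values: [1.1878, 2.0215, 1.5602, 1.9741, 1.9906, 1.1346]
phi = -(1.1878 + 2.0215 + 1.5602 + 1.9741 + 1.9906 + 1.1346) = -9.869
Step 2: Compute augmented objective.
t*f(x) = 7.53*10.8 = 81.324
Total = 81.324 - 9.869 = 71.455


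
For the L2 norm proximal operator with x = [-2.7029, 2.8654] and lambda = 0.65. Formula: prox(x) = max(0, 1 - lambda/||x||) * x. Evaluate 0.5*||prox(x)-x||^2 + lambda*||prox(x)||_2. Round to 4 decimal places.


Step 1: Compute ||x||.
||x|| = 3.9391
Step 2: Compute scaling factor.
scale = max(0, 1 - 0.65/3.9391) = 0.835
Step 3: prox(x) = [-2.2569, 2.3926]
||prox(x)|| = 3.2891
Step 4: Proximal objective.
0.5*||prox-x||^2 = 0.2113
lambda*||prox|| = 2.1379
Total = 2.3491


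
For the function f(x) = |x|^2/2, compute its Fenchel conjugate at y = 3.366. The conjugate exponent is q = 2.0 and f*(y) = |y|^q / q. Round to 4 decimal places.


The conjugate exponent q satisfies 1/p + 1/q = 1.
p = 2, so q = 2/(2 - 1) = 2.0
|y|^q = 3.366^2.0 = 11.33
f*(3.366) = 11.33 / 2.0 = 5.665


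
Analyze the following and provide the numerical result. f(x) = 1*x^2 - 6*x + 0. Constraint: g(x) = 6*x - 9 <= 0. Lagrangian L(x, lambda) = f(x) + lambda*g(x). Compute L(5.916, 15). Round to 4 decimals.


Step 1: Evaluate f(x).
f(5.916) = 1*5.916^2 - 6*5.916 + 0 = -0.4969
Step 2: Evaluate g(x).
g(5.916) = 6*5.916 - 9 = 26.496
Step 3: Compute Lagrangian.
L = -0.4969 + 15*26.496 = 396.9431


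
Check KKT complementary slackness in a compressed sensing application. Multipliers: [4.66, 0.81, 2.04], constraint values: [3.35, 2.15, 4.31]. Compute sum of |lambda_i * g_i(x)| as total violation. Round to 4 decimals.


KKT complementary slackness check:
lambda_1 * g_1 = 4.66 * 3.35 = 15.611
lambda_2 * g_2 = 0.81 * 2.15 = 1.7415
lambda_3 * g_3 = 2.04 * 4.31 = 8.7924
Total violation = 15.611 + 1.7415 + 8.7924 = 26.1449


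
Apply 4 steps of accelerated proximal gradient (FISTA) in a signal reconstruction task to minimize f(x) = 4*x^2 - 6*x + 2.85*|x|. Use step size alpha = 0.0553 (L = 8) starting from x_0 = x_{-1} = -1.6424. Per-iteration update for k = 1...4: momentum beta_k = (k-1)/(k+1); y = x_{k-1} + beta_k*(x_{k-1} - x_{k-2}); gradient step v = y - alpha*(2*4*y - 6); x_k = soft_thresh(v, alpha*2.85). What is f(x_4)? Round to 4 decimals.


FISTA on f(x) = 4*x^2 - 6*x + 2.85*|x|
L = 8, alpha = 0.0553
Iteration 1: beta = 0.0, y = -1.6424 + 0.0*(-1.6424 + 1.6424) = -1.6424
  grad(y) = -19.1392, v = y - alpha*grad = -0.584
  prox(v) = soft_thresh(-0.584, 0.1576) = -0.4264
Iteration 2: beta = 0.3333, y = -0.4264 + 0.3333*(-0.4264 + 1.6424) = -0.0211
  grad(y) = -6.1685, v = y - alpha*grad = 0.3201
  prox(v) = soft_thresh(0.3201, 0.1576) = 0.1625
Iteration 3: beta = 0.5, y = 0.1625 + 0.5*(0.1625 + 0.4264) = 0.4569
  grad(y) = -2.345, v = y - alpha*grad = 0.5866
  prox(v) = soft_thresh(0.5866, 0.1576) = 0.4289
Iteration 4: beta = 0.6, y = 0.4289 + 0.6*(0.4289 - 0.1625) = 0.5888
  grad(y) = -1.2892, v = y - alpha*grad = 0.6601
  prox(v) = soft_thresh(0.6601, 0.1576) = 0.5025
f(x_4) = 4*0.5025^2 - 6*0.5025 + 2.85*|0.5025| = -0.5728


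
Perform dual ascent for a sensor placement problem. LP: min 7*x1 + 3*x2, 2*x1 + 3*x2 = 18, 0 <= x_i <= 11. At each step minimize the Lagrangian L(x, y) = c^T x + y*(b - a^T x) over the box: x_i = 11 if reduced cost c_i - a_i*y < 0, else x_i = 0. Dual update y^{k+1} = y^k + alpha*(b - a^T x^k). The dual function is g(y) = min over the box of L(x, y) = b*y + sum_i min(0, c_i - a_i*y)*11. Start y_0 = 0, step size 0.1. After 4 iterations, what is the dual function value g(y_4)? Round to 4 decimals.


Dual ascent for LP: min 7*x1 + 3*x2, 2*x1 + 3*x2 = 18, 0 <= x_i <= 11
Step 1: y^k = 0.0, reduced costs: (7.0, 3.0)
  x^k = (0.0, 0.0), subgradient = b - a^T x = 18.0
  y^{k+1} = 0.0 + 0.1*18.0 = 1.8
Step 2: y^k = 1.8, reduced costs: (3.4, -2.4)
  x^k = (0.0, 11.0), subgradient = b - a^T x = -15.0
  y^{k+1} = 1.8 + 0.1*-15.0 = 0.3
Step 3: y^k = 0.3, reduced costs: (6.4, 2.1)
  x^k = (0.0, 0.0), subgradient = b - a^T x = 18.0
  y^{k+1} = 0.3 + 0.1*18.0 = 2.1
Step 4: y^k = 2.1, reduced costs: (2.8, -3.3)
  x^k = (0.0, 11.0), subgradient = b - a^T x = -15.0
  y^{k+1} = 2.1 + 0.1*-15.0 = 0.6
Dual objective at y_4 = 0.6: reduced costs (5.8, 1.2), box minimizer x = (0.0, 0.0)
g(y_4) = b*y + (c1 - a1*y)*x1 + (c2 - a2*y)*x2 = 18*0.6 + 5.8*0.0 + 1.2*0.0 = 10.8 + 0.0 + 0.0 = 10.8


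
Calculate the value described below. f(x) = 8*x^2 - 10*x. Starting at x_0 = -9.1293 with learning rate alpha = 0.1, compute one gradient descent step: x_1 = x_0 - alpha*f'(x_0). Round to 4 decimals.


We compute the gradient at x_0 and apply the update.
f'(x) = 16*x - 10
f'(-9.1293) = 16*-9.1293 - 10 = -156.0688
x_1 = -9.1293 - 0.1*-156.0688 = 6.4776


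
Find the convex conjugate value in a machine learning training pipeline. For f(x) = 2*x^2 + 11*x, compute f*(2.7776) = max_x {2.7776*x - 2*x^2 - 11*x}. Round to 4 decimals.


f*(y) = sup_x {y*x - a*x^2 - b*x} = sup_x {(y-b)*x - a*x^2}
FOC: (y - b) - 2a*x = 0 => x* = (y - b)/(2a)
x* = (2.7776 - 11)/(2*2) = -2.0556
f*(2.7776) = (y-b)^2/(4a) = (2.7776 - 11)^2/(4*2)
= 67.6079/8 = 8.451


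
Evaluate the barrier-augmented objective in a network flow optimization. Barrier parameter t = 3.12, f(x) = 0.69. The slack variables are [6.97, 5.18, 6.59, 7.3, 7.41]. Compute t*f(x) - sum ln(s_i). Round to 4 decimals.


Step 1: Compute log-barrier.
ln values: [1.9416, 1.6448, 1.8856, 1.9879, 2.0028]
phi = -(1.9416 + 1.6448 + 1.8856 + 1.9879 + 2.0028) = -9.4627
Step 2: Compute augmented objective.
t*f(x) = 3.12*0.69 = 2.1528
Total = 2.1528 - 9.4627 = -7.3099


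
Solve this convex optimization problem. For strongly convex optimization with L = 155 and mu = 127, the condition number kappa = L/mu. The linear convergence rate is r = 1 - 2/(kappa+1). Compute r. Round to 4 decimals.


Step 1: Compute the condition number.
kappa = L/mu = 155/127 = 1.2205
Step 2: Compute the convergence rate.
r = 1 - 2/(kappa + 1) = 1 - 2*mu/(L + mu) = (L - mu)/(L + mu) = 28/282 = 0.0993


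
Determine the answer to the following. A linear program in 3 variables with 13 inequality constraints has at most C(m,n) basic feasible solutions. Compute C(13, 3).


Each vertex corresponds to some choice of n active constraints out of m, so the number of vertices is at most C(m, n) = m! / (n!(m-n)!).
m = 13, n = 3
Numerator: 13 * 12 * 11
Denominator: 3! = 6
C(13, 3) = 286


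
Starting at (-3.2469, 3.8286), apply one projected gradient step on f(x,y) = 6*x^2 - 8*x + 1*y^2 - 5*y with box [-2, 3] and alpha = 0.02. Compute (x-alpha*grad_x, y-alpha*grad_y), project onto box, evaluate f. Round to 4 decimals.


Step 1: Compute gradient at (-3.2469, 3.8286).
grad_x = 2*6*-3.2469 - 8 = -46.9628
grad_y = 2*1*3.8286 - 5 = 2.6572
Step 2: Gradient step.
x_raw = -3.2469 - 0.02*-46.9628 = -2.3076
y_raw = 3.8286 - 0.02*2.6572 = 3.7755
Step 3: Project onto [-2, 3].
x_proj = clip(-2.3076) = -2.0
y_proj = clip(3.7755) = 3.0
Step 4: Evaluate f.
f(-2.0, 3.0) = 34.0


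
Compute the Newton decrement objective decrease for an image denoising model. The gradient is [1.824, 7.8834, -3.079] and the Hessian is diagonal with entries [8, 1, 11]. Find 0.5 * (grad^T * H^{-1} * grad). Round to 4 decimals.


Step 1: H is diagonal, so H^(-1) * g = [0.228, 7.8834, -0.2799].
Step 2: g^T H^(-1) g = sum_i g_i^2 / H_ii
  = (1.824)^2/8 + (7.8834)^2/1 + (-3.079)^2/11
  = 0.4159 + 62.148 + 0.8618 = 63.4257
Step 3: Objective decrease = 0.5 * g^T H^(-1) g = 31.7129


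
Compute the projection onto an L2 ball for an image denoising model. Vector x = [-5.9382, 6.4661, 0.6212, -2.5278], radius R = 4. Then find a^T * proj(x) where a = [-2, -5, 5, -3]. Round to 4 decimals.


Step 1: Compute ||x|| (intermediates to 6 decimals).
||x|| = sqrt((-5.9382)^2 + 6.4661^2 + 0.6212^2 + (-2.5278)^2) = 9.156873
Step 2: Project.
Since ||x|| > R, scale = R/||x|| = 4/9.156873 = 0.43683, proj(x) = scale * x
proj(x) = [-2.593984, 2.824586, 0.271359, -1.104219]
Step 3: Dot product.
a^T * proj(x) = -2*(-2.593984) - 5*2.824586 + 5*0.271359 - 3*(-1.104219) = -4.2655


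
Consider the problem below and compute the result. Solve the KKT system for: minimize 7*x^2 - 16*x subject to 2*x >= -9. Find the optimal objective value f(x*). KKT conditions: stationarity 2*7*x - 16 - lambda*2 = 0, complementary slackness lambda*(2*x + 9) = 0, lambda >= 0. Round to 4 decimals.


Step 1: Try lambda = 0 (constraint inactive).
Stationarity: 2*7*x - 16 = 0
x* = 16/(2*7) = 8/7 = 1.1429 (rounded; the exact value 8/7 is used below)
Check constraint: 2*1.1429 = 2.2858 >= -9 -- satisfied.
Step 2: Compute optimal value.
f(x*) = 7*(8/7)^2 - 16*(8/7) = -9.1429


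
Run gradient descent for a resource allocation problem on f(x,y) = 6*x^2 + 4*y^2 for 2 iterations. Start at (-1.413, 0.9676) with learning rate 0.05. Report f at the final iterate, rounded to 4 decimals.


Gradient descent on f(x,y) = 6*x^2 + 4*y^2.
Starting point: (-1.413, 0.9676), alpha = 0.05
Step 1: grad_x = 2*6*-1.413 = -16.956, grad_y = 2*4*0.9676 = 7.7408
  x_1 = -1.413 - 0.05*-16.956 = -0.5652
  y_1 = 0.9676 - 0.05*7.7408 = 0.5806
Step 2: grad_x = 2*6*-0.5652 = -6.7824, grad_y = 2*4*0.5806 = 4.6445
  x_2 = -0.5652 - 0.05*-6.7824 = -0.2261
  y_2 = 0.5806 - 0.05*4.6445 = 0.3483
f(-0.2261, 0.3483) = 6*(-0.2261)^2 + 4*0.3483^2 = 0.792


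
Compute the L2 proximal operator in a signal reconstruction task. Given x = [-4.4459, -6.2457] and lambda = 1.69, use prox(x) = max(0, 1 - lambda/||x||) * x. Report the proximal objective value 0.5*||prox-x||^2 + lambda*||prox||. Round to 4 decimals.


Step 1: Compute ||x||.
||x|| = 7.6665
Step 2: Compute scaling factor.
scale = max(0, 1 - 1.69/7.6665) = 0.7796
Step 3: prox(x) = [-3.4658, -4.8689]
||prox(x)|| = 5.9765
Step 4: Proximal objective.
0.5*||prox-x||^2 = 1.4281
lambda*||prox|| = 10.1003
Total = 11.5283


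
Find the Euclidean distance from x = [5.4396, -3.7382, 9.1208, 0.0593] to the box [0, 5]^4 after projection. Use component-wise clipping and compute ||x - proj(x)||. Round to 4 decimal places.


Project each component onto [0, 5].
clip(5.4396) = 5.0, clip(-3.7382) = 0.0, clip(9.1208) = 5.0, clip(0.0593) = 0.0593
Projection = [5.0, 0.0, 5.0, 0.0593]
Squared diffs: [0.1932, 13.9741, 16.981, 0.0]
Distance = sqrt(31.1483) = 5.5811


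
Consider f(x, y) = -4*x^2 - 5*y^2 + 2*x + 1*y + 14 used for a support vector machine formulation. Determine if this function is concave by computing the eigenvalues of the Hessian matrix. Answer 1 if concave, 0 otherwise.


The Hessian of f(x,y) = -4*x^2 - 5*y^2 + 2*x + 1*y + 14 is:
H = [[-8, 0], [0, -10]]
Trace = -8 - 10 = -18
Determinant = -8*-10 - (0)^2 = 80
Discriminant = (-18)^2 - 4*80 = 4.0
Eigenvalues: lambda_1 = -10.0, lambda_2 = -8.0
The function is concave.

1


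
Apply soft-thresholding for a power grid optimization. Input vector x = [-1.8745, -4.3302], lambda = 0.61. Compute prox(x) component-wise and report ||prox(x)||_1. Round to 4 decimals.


Soft-thresholding with lambda = 0.61:
prox(-1.8745) = sign(-1.8745)*max(|-1.8745| - 0.61, 0) = -1.2645
prox(-4.3302) = sign(-4.3302)*max(|-4.3302| - 0.61, 0) = -3.7202
prox(x) = [-1.2645, -3.7202]
||prox(x)||_1 = 1.2645 + 3.7202 = 4.9847


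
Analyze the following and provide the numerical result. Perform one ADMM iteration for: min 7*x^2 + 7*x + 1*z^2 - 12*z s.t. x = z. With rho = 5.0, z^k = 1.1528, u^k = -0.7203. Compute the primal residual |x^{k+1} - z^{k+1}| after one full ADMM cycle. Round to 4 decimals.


ADMM iteration with rho = 5.0, z^k = 1.1528, u^k = -0.7203
Step 1: x-update.
Minimize 7*x^2 + 7*x + (5.0/2)*(x - 1.1528 - 0.7203)^2
FOC: (2*7 + 5.0)*x = -7 + 5.0*(1.1528 + 0.7203)
x^{k+1} = 0.1245
Step 2: z-update.
Minimize 1*z^2 - 12*z + (5.0/2)*(0.1245 - z - 0.7203)^2
FOC: (2*1 + 5.0)*z = 12 + 5.0*(0.1245 - 0.7203)
z^{k+1} = 1.2887
Step 3: u-update.
u^{k+1} = -0.7203 + 0.1245 - 1.2887 = -1.8845
Step 4: Primal residual = |0.1245 - 1.2887| = 1.1642


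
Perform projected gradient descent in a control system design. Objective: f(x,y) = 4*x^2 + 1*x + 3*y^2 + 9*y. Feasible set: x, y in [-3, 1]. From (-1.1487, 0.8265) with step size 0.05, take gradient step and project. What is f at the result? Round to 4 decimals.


Step 1: Compute gradient at (-1.1487, 0.8265).
grad_x = 2*4*-1.1487 + 1 = -8.1896
grad_y = 2*3*0.8265 + 9 = 13.959
Step 2: Gradient step.
x_raw = -1.1487 - 0.05*-8.1896 = -0.7392
y_raw = 0.8265 - 0.05*13.959 = 0.1286
Step 3: Project onto [-3, 1].
x_proj = clip(-0.7392) = -0.7392
y_proj = clip(0.1286) = 0.1286
Step 4: Evaluate f.
f(-0.7392, 0.1286) = 2.6531


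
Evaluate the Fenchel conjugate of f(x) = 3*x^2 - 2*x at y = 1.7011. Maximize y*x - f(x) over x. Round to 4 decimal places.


f*(y) = sup_x {y*x - a*x^2 - b*x} = sup_x {(y-b)*x - a*x^2}
FOC: (y - b) - 2a*x = 0 => x* = (y - b)/(2a)
x* = (1.7011 + 2)/(2*3) = 0.6169
f*(1.7011) = (y-b)^2/(4a) = (1.7011 + 2)^2/(4*3)
= 13.6981/12 = 1.1415


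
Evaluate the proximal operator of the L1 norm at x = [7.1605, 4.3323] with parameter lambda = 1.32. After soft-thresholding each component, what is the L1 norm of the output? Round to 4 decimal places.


Soft-thresholding with lambda = 1.32:
prox(7.1605) = sign(7.1605)*max(|7.1605| - 1.32, 0) = 5.8405
prox(4.3323) = sign(4.3323)*max(|4.3323| - 1.32, 0) = 3.0123
prox(x) = [5.8405, 3.0123]
||prox(x)||_1 = 5.8405 + 3.0123 = 8.8528


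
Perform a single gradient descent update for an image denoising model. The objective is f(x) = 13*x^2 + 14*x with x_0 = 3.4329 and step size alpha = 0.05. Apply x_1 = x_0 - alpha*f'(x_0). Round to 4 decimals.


We compute the gradient at x_0 and apply the update.
f'(x) = 26*x + 14
f'(3.4329) = 26*3.4329 + 14 = 103.2554
x_1 = 3.4329 - 0.05*103.2554 = -1.7299


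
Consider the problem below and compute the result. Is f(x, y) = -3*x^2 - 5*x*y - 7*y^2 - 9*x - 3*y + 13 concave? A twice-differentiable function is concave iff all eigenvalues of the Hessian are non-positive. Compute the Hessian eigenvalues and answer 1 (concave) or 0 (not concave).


The Hessian of f(x,y) = -3*x^2 - 5*x*y - 7*y^2 - 9*x - 3*y + 13 is:
H = [[-6, -5], [-5, -14]]
Trace = -6 - 14 = -20
Determinant = -6*-14 - (-5)^2 = 59
Discriminant = (-20)^2 - 4*59 = 164.0
Eigenvalues: lambda_1 = -16.4031, lambda_2 = -3.5969
The function is concave.

1


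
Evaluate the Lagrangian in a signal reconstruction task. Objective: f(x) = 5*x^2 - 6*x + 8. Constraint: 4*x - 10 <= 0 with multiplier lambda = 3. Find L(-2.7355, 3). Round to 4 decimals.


Step 1: Evaluate f(x).
f(-2.7355) = 5*(-2.7355)^2 - 6*(-2.7355) + 8 = 61.8278
Step 2: Evaluate g(x).
g(-2.7355) = 4*-2.7355 - 10 = -20.942
Step 3: Compute Lagrangian.
L = 61.8278 + 3*-20.942 = -0.9982


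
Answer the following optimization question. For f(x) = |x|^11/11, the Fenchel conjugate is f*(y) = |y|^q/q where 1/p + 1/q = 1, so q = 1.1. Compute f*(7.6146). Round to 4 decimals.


The conjugate exponent q satisfies 1/p + 1/q = 1.
p = 11, so q = 11/(11 - 1) = 1.1
|y|^q = 7.6146^1.1 = 9.3285
f*(7.6146) = 9.3285 / 1.1 = 8.4805


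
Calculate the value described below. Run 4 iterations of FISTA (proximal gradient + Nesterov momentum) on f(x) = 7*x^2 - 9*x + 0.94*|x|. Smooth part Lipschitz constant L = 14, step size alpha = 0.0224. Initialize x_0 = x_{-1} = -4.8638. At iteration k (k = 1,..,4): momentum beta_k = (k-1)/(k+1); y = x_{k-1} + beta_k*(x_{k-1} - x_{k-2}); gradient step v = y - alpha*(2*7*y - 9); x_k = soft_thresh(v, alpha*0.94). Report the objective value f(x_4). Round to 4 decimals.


FISTA on f(x) = 7*x^2 - 9*x + 0.94*|x|
L = 14, alpha = 0.0224
Iteration 1: beta = 0.0, y = -4.8638 + 0.0*(-4.8638 + 4.8638) = -4.8638
  grad(y) = -77.0932, v = y - alpha*grad = -3.1369
  prox(v) = soft_thresh(-3.1369, 0.0211) = -3.1159
Iteration 2: beta = 0.3333, y = -3.1159 + 0.3333*(-3.1159 + 4.8638) = -2.5332
  grad(y) = -44.4649, v = y - alpha*grad = -1.5372
  prox(v) = soft_thresh(-1.5372, 0.0211) = -1.5161
Iteration 3: beta = 0.5, y = -1.5161 + 0.5*(-1.5161 + 3.1159) = -0.7163
  grad(y) = -19.0279, v = y - alpha*grad = -0.2901
  prox(v) = soft_thresh(-0.2901, 0.0211) = -0.269
Iteration 4: beta = 0.6, y = -0.269 + 0.6*(-0.269 + 1.5161) = 0.4793
  grad(y) = -2.29, v = y - alpha*grad = 0.5306
  prox(v) = soft_thresh(0.5306, 0.0211) = 0.5095
f(x_4) = 7*0.5095^2 - 9*0.5095 + 0.94*|0.5095| = -2.2895


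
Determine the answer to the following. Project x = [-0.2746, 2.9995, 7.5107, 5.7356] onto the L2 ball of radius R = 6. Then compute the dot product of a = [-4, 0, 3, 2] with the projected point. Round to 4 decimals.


Step 1: Compute ||x|| (intermediates to 6 decimals).
||x|| = sqrt((-0.2746)^2 + 2.9995^2 + 7.5107^2 + 5.7356^2) = 9.918676
Step 2: Project.
Since ||x|| > R, scale = R/||x|| = 6/9.918676 = 0.604919, proj(x) = scale * x
proj(x) = [-0.166111, 1.814455, 4.543365, 3.469573]
Step 3: Dot product.
a^T * proj(x) = -4*(-0.166111) + 0*1.814455 + 3*4.543365 + 2*3.469573 = 21.2337


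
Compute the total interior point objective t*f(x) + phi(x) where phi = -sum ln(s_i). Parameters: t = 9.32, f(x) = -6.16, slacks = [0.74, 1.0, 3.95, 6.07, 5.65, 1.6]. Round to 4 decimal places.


Step 1: Compute log-barrier.
ln values: [-0.3011, 0.0, 1.3737, 1.8034, 1.7317, 0.47]
phi = -(-0.3011 + 0.0 + 1.3737 + 1.8034 + 1.7317 + 0.47) = -5.0776
Step 2: Compute augmented objective.
t*f(x) = 9.32*-6.16 = -57.4112
Total = -57.4112 - 5.0776 = -62.4888


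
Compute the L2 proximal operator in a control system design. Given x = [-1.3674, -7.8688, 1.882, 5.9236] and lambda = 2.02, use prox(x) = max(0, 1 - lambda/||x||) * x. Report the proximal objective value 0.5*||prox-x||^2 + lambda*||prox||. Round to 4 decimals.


Step 1: Compute ||x||.
||x|| = 10.1202
Step 2: Compute scaling factor.
scale = max(0, 1 - 2.02/10.1202) = 0.8004
Step 3: prox(x) = [-1.0945, -6.2982, 1.5064, 4.7412]
||prox(x)|| = 8.1002
Step 4: Proximal objective.
0.5*||prox-x||^2 = 2.0402
lambda*||prox|| = 16.3624
Total = 18.4026


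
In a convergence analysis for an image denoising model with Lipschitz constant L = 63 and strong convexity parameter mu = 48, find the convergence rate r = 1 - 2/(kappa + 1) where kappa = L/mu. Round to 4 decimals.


Step 1: Compute the condition number.
kappa = L/mu = 63/48 = 1.3125
Step 2: Compute the convergence rate.
r = 1 - 2/(kappa + 1) = 1 - 2*mu/(L + mu) = (L - mu)/(L + mu) = 15/111 = 0.1351


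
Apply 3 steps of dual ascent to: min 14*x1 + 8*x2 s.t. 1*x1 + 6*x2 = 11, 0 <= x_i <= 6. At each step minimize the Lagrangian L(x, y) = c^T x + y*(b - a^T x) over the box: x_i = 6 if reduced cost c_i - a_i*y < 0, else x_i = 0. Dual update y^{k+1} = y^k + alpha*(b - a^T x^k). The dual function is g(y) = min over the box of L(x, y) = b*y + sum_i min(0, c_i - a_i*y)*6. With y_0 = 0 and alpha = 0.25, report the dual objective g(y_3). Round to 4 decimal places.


Dual ascent for LP: min 14*x1 + 8*x2, 1*x1 + 6*x2 = 11, 0 <= x_i <= 6
Step 1: y^k = 0.0, reduced costs: (14.0, 8.0)
  x^k = (0.0, 0.0), subgradient = b - a^T x = 11.0
  y^{k+1} = 0.0 + 0.25*11.0 = 2.75
Step 2: y^k = 2.75, reduced costs: (11.25, -8.5)
  x^k = (0.0, 6.0), subgradient = b - a^T x = -25.0
  y^{k+1} = 2.75 + 0.25*-25.0 = -3.5
Step 3: y^k = -3.5, reduced costs: (17.5, 29.0)
  x^k = (0.0, 0.0), subgradient = b - a^T x = 11.0
  y^{k+1} = -3.5 + 0.25*11.0 = -0.75
Dual objective at y_3 = -0.75: reduced costs (14.75, 12.5), box minimizer x = (0.0, 0.0)
g(y_3) = b*y + (c1 - a1*y)*x1 + (c2 - a2*y)*x2 = 11*(-0.75) + 14.75*0.0 + 12.5*0.0 = -8.25 + 0.0 + 0.0 = -8.25


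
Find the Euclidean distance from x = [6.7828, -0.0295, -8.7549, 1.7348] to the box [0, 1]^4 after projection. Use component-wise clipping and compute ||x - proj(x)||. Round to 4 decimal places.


Project each component onto [0, 1].
clip(6.7828) = 1.0, clip(-0.0295) = 0.0, clip(-8.7549) = 0.0, clip(1.7348) = 1.0
Projection = [1.0, 0.0, 0.0, 1.0]
Squared diffs: [33.4408, 0.0009, 76.6483, 0.5399]
Distance = sqrt(110.6299) = 10.5181


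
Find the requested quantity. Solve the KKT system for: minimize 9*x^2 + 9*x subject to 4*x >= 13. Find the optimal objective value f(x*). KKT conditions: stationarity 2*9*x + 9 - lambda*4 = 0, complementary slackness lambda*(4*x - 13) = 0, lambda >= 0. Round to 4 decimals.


Step 1: Try lambda = 0 (constraint inactive).
x_unc = -9/(2*9) = -0.5
Check: 4*-0.5 = -2.0 < 13 -- violated!
Step 2: Constraint must be active: 4*x = 13
x* = 13/4 = 3.25
lambda = (2*9*3.25 + 9)/4 = 16.875
Step 3: Compute optimal value.
f(x*) = 9*3.25^2 + 9*3.25 = 124.3125


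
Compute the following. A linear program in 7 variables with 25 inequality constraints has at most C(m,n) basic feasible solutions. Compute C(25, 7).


Each vertex corresponds to some choice of n active constraints out of m, so the number of vertices is at most C(m, n) = m! / (n!(m-n)!).
m = 25, n = 7
Numerator: 25 * 24 * 23 * 22 * 21 * 20 * 19
Denominator: 7! = 5040
C(25, 7) = 480700


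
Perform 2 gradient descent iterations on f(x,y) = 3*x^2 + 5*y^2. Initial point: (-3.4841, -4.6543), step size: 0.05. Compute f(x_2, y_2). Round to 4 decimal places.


Gradient descent on f(x,y) = 3*x^2 + 5*y^2.
Starting point: (-3.4841, -4.6543), alpha = 0.05
Step 1: grad_x = 2*3*-3.4841 = -20.9046, grad_y = 2*5*-4.6543 = -46.543
  x_1 = -3.4841 - 0.05*-20.9046 = -2.4389
  y_1 = -4.6543 - 0.05*-46.543 = -2.3272
Step 2: grad_x = 2*3*-2.4389 = -14.6332, grad_y = 2*5*-2.3272 = -23.2715
  x_2 = -2.4389 - 0.05*-14.6332 = -1.7072
  y_2 = -2.3272 - 0.05*-23.2715 = -1.1636
f(-1.7072, -1.1636) = 3*(-1.7072)^2 + 5*(-1.1636)^2 = 15.5132


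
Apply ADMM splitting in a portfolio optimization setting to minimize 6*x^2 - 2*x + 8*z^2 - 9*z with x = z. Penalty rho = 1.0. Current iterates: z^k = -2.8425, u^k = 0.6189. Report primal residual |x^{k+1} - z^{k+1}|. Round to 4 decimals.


ADMM iteration with rho = 1.0, z^k = -2.8425, u^k = 0.6189
Step 1: x-update.
Minimize 6*x^2 - 2*x + (1.0/2)*(x + 2.8425 + 0.6189)^2
FOC: (2*6 + 1.0)*x = 2 + 1.0*(-2.8425 - 0.6189)
x^{k+1} = -0.1124
Step 2: z-update.
Minimize 8*z^2 - 9*z + (1.0/2)*(-0.1124 - z + 0.6189)^2
FOC: (2*8 + 1.0)*z = 9 + 1.0*(-0.1124 + 0.6189)
z^{k+1} = 0.5592
Step 3: u-update.
u^{k+1} = 0.6189 - 0.1124 - 0.5592 = -0.0527
Step 4: Primal residual = |-0.1124 - 0.5592| = 0.6716


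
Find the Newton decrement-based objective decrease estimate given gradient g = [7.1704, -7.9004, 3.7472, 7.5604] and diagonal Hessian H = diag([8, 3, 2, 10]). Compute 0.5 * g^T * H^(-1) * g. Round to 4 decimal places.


Step 1: H is diagonal, so H^(-1) * g = [0.8963, -2.6335, 1.8736, 0.756].
Step 2: g^T H^(-1) g = sum_i g_i^2 / H_ii
  = (7.1704)^2/8 + (-7.9004)^2/3 + (3.7472)^2/2 + (7.5604)^2/10
  = 6.4268 + 20.8054 + 7.0208 + 5.716 = 39.969
Step 3: Objective decrease = 0.5 * g^T H^(-1) g = 19.9845


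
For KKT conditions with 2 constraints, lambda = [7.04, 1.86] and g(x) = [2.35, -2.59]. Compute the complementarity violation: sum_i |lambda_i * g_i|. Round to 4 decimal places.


KKT complementary slackness check:
lambda_1 * g_1 = 7.04 * 2.35 = 16.544
lambda_2 * g_2 = 1.86 * -2.59 = -4.8174
Total violation = 16.544 + 4.8174 = 21.3614


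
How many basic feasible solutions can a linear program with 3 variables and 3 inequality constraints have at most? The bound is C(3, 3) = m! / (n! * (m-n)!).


Each vertex corresponds to some choice of n active constraints out of m, so the number of vertices is at most C(m, n) = m! / (n!(m-n)!).
m = 3, n = 3
Numerator: 3 * 2 * 1
Denominator: 3! = 6
C(3, 3) = 1


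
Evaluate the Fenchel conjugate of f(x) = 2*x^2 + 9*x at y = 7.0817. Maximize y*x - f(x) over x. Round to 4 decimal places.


f*(y) = sup_x {y*x - a*x^2 - b*x} = sup_x {(y-b)*x - a*x^2}
FOC: (y - b) - 2a*x = 0 => x* = (y - b)/(2a)
x* = (7.0817 - 9)/(2*2) = -0.4796
f*(7.0817) = (y-b)^2/(4a) = (7.0817 - 9)^2/(4*2)
= 3.6799/8 = 0.46


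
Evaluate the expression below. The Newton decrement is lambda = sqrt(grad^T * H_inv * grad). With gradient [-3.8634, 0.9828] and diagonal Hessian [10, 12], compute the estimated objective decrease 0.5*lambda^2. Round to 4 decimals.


Step 1: H is diagonal, so H^(-1) * g = [-0.3863, 0.0819].
Step 2: g^T H^(-1) g = sum_i g_i^2 / H_ii
  = (-3.8634)^2/10 + (0.9828)^2/12
  = 1.4926 + 0.0805 = 1.5731
Step 3: Objective decrease = 0.5 * g^T H^(-1) g = 0.7865


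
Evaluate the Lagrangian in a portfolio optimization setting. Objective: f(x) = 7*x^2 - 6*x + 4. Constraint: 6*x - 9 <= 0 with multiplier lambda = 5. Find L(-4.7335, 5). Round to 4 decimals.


Step 1: Evaluate f(x).
f(-4.7335) = 7*(-4.7335)^2 - 6*(-4.7335) + 4 = 189.2432
Step 2: Evaluate g(x).
g(-4.7335) = 6*-4.7335 - 9 = -37.401
Step 3: Compute Lagrangian.
L = 189.2432 + 5*-37.401 = 2.2382


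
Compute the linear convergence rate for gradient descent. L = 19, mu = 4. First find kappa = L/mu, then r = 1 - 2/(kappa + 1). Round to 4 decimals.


Step 1: Compute the condition number.
kappa = L/mu = 19/4 = 4.75
Step 2: Compute the convergence rate.
r = 1 - 2/(kappa + 1) = 1 - 2*mu/(L + mu) = (L - mu)/(L + mu) = 15/23 = 0.6522


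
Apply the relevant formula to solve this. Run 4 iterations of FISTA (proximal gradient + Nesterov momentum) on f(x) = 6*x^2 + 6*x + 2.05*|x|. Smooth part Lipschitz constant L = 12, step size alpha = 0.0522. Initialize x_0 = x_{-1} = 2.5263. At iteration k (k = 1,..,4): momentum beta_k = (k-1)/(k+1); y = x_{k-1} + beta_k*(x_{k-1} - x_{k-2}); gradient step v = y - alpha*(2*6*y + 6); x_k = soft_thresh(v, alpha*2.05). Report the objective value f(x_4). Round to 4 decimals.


FISTA on f(x) = 6*x^2 + 6*x + 2.05*|x|
L = 12, alpha = 0.0522
Iteration 1: beta = 0.0, y = 2.5263 + 0.0*(2.5263 - 2.5263) = 2.5263
  grad(y) = 36.3156, v = y - alpha*grad = 0.6306
  prox(v) = soft_thresh(0.6306, 0.107) = 0.5236
Iteration 2: beta = 0.3333, y = 0.5236 + 0.3333*(0.5236 - 2.5263) = -0.1439
  grad(y) = 4.2727, v = y - alpha*grad = -0.367
  prox(v) = soft_thresh(-0.367, 0.107) = -0.26
Iteration 3: beta = 0.5, y = -0.26 + 0.5*(-0.26 - 0.5236) = -0.6518
  grad(y) = -1.8211, v = y - alpha*grad = -0.5567
  prox(v) = soft_thresh(-0.5567, 0.107) = -0.4497
Iteration 4: beta = 0.6, y = -0.4497 + 0.6*(-0.4497 + 0.26) = -0.5635
  grad(y) = -0.7622, v = y - alpha*grad = -0.5237
  prox(v) = soft_thresh(-0.5237, 0.107) = -0.4167
f(x_4) = 6*(-0.4167)^2 + 6*(-0.4167) + 2.05*|-0.4167| = -0.6041


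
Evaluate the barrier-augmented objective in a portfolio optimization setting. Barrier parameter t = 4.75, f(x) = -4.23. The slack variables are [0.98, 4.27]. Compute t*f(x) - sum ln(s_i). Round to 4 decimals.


Step 1: Compute log-barrier.
ln values: [-0.0202, 1.4516]
phi = -(-0.0202 + 1.4516) = -1.4314
Step 2: Compute augmented objective.
t*f(x) = 4.75*-4.23 = -20.0925
Total = -20.0925 - 1.4314 = -21.5239


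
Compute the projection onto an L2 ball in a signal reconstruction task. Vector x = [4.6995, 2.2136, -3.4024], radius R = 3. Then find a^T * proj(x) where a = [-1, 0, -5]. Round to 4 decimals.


Step 1: Compute ||x|| (intermediates to 6 decimals).
||x|| = sqrt(4.6995^2 + 2.2136^2 + (-3.4024)^2) = 6.209803
Step 2: Project.
Since ||x|| > R, scale = R/||x|| = 3/6.209803 = 0.483107, proj(x) = scale * x
proj(x) = [2.270361, 1.069406, -1.643723]
Step 3: Dot product.
a^T * proj(x) = -1*2.270361 + 0*1.069406 - 5*(-1.643723) = 5.9483


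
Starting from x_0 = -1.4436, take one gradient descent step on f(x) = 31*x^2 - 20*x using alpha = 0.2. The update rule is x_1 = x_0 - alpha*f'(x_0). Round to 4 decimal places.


We compute the gradient at x_0 and apply the update.
f'(x) = 62*x - 20
f'(-1.4436) = 62*-1.4436 - 20 = -109.5032
x_1 = -1.4436 - 0.2*-109.5032 = 20.457


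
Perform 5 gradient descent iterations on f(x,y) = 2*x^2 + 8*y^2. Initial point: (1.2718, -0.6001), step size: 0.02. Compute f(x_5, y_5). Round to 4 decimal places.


Gradient descent on f(x,y) = 2*x^2 + 8*y^2.
Starting point: (1.2718, -0.6001), alpha = 0.02
Step 1: grad_x = 2*2*1.2718 = 5.0872, grad_y = 2*8*-0.6001 = -9.6016
  x_1 = 1.2718 - 0.02*5.0872 = 1.1701
  y_1 = -0.6001 - 0.02*-9.6016 = -0.4081
Step 2: grad_x = 2*2*1.1701 = 4.6802, grad_y = 2*8*-0.4081 = -6.5291
  x_2 = 1.1701 - 0.02*4.6802 = 1.0765
  y_2 = -0.4081 - 0.02*-6.5291 = -0.2775
Step 3: grad_x = 2*2*1.0765 = 4.3058, grad_y = 2*8*-0.2775 = -4.4398
  x_3 = 1.0765 - 0.02*4.3058 = 0.9903
  y_3 = -0.2775 - 0.02*-4.4398 = -0.1887
Step 4: grad_x = 2*2*0.9903 = 3.9613, grad_y = 2*8*-0.1887 = -3.0191
  x_4 = 0.9903 - 0.02*3.9613 = 0.9111
  y_4 = -0.1887 - 0.02*-3.0191 = -0.1283
Step 5: grad_x = 2*2*0.9111 = 3.6444, grad_y = 2*8*-0.1283 = -2.053
  x_5 = 0.9111 - 0.02*3.6444 = 0.8382
  y_5 = -0.1283 - 0.02*-2.053 = -0.0873
f(0.8382, -0.0873) = 2*0.8382^2 + 8*(-0.0873)^2 = 1.4661


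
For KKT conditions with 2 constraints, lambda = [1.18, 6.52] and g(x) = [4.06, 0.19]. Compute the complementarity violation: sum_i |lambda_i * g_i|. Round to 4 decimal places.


KKT complementary slackness check:
lambda_1 * g_1 = 1.18 * 4.06 = 4.7908
lambda_2 * g_2 = 6.52 * 0.19 = 1.2388
Total violation = 4.7908 + 1.2388 = 6.0296


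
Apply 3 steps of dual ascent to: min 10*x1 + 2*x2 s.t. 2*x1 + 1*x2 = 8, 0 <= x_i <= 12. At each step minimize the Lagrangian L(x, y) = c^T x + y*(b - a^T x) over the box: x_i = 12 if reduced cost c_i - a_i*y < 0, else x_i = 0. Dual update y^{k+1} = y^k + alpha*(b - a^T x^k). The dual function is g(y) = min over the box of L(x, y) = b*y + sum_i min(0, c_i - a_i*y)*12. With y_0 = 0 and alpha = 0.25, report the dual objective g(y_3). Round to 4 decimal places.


Dual ascent for LP: min 10*x1 + 2*x2, 2*x1 + 1*x2 = 8, 0 <= x_i <= 12
Step 1: y^k = 0.0, reduced costs: (10.0, 2.0)
  x^k = (0.0, 0.0), subgradient = b - a^T x = 8.0
  y^{k+1} = 0.0 + 0.25*8.0 = 2.0
Step 2: y^k = 2.0, reduced costs: (6.0, 0.0)
  x^k = (0.0, 0.0), subgradient = b - a^T x = 8.0
  y^{k+1} = 2.0 + 0.25*8.0 = 4.0
Step 3: y^k = 4.0, reduced costs: (2.0, -2.0)
  x^k = (0.0, 12.0), subgradient = b - a^T x = -4.0
  y^{k+1} = 4.0 + 0.25*-4.0 = 3.0
Dual objective at y_3 = 3.0: reduced costs (4.0, -1.0), box minimizer x = (0.0, 12.0)
g(y_3) = b*y + (c1 - a1*y)*x1 + (c2 - a2*y)*x2 = 8*3.0 + 4.0*0.0 + (-1.0)*12.0 = 24.0 + 0.0 - 12.0 = 12.0
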